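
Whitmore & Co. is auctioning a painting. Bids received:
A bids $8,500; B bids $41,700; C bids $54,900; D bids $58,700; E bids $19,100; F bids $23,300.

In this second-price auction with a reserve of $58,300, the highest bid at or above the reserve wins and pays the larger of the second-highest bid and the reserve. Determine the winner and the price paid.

Bids in order: 58,700 (D) > 54,900 (C) > 41,700 (B) > 23,300 (F) > 19,100 (E) > 8,500 (A)
Highest eligible bid: D at $58,700.
Second-highest bid $54,900 is below the reserve $58,300, so the reserve binds → payment $58,300.

D pays $58,300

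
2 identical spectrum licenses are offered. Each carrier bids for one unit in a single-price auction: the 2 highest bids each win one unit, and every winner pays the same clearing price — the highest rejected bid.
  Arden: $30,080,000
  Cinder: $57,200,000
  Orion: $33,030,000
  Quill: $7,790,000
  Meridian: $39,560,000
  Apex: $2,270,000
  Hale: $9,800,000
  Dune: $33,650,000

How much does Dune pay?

Ordering the bids: 57,200,000 (Cinder), 39,560,000 (Meridian), 33,650,000 (Dune), 33,030,000 (Orion), …
The 2 highest are Cinder, Meridian.
First losing bid is Dune's $33,650,000, which sets the uniform price.
Dune does not win → pays $0.

Dune pays $0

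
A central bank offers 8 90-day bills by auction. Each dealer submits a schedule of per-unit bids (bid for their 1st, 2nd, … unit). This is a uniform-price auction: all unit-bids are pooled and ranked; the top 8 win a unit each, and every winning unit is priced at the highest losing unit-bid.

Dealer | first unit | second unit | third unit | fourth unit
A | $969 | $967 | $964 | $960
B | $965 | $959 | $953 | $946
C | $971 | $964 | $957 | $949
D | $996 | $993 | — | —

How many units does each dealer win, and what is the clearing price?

A 3, B 1, C 2, D 2; clearing price $960

Pooled unit-bids ranked (top 8): 996 (D-1), 993 (D-2), 971 (C-1), 969 (A-1), 967 (A-2), 965 (B-1), 964 (A-3), 964 (C-2)
First bid not allocated: $960.
Allocation: A 3, B 1, C 2, D 2.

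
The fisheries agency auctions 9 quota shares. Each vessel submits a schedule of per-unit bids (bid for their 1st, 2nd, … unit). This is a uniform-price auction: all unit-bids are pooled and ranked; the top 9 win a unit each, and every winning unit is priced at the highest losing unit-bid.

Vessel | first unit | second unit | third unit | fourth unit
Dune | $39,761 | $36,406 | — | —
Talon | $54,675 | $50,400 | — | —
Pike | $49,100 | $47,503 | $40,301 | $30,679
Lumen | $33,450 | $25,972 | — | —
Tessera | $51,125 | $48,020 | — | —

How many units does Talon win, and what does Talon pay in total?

Talon: 2 units, pays $66,900

Merging the schedules and taking the best 9: 54,675 (Talon-1), 51,125 (Tessera-1), 50,400 (Talon-2), 49,100 (Pike-1), 48,020 (Tessera-2), 47,503 (Pike-2), 40,301 (Pike-3), 39,761 (Dune-1), 36,406 (Dune-2)
The (k+1)-th unit-bid is $33,450.
Talon wins 2 unit(s) at $33,450 each.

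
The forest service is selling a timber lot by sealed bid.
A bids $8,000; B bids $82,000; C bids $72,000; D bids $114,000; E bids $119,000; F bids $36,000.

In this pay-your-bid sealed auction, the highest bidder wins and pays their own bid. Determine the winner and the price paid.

Pay-your-bid sealed auction: the highest bidder wins and pays their own bid.
Bids ranked: 119,000 (E) > 114,000 (D) > 82,000 (B) > 72,000 (C) > 36,000 (F) > 8,000 (A)
E has the highest bid and pays exactly that: $119,000.

E pays $119,000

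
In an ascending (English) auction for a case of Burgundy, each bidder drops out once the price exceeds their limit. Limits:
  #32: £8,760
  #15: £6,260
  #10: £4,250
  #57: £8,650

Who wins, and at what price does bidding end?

#32 wins at £8,650

Limits in order: 8,760 (#32) > 8,650 (#57) > 6,260 (#15) > 4,250 (#10)
Bidding ends when #57 exits at £8,650; #32 takes it.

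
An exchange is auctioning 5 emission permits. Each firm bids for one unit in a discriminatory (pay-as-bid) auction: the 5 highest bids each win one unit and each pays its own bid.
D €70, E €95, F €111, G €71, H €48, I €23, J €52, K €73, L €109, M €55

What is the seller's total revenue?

Total revenue: €459

Sorting: 111 (F), 109 (L), 95 (E), 73 (K), 71 (G), 70 (D), 55 (M), …
Winners (5 units): F, L, E, K, G.
Total revenue = 111 + 109 + 95 + 73 + 71 = €459.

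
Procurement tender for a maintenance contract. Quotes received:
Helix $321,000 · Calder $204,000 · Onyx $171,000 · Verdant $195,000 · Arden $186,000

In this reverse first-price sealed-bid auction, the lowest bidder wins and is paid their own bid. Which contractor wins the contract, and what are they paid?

Onyx is paid $171,000

Sorting bids: 171,000 (Onyx) < 186,000 (Arden) < 195,000 (Verdant) < 204,000 (Calder) < 321,000 (Helix)
Onyx has the lowest bid and is paid exactly that: $171,000.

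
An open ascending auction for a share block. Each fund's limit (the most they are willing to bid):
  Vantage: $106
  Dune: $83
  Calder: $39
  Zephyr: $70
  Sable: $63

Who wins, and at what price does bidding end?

Rule: the price rises until one bidder remains; the winner pays the price at which the last rival dropped out.
Sorting limits: 106 (Vantage) > 83 (Dune) > 70 (Zephyr) > 63 (Sable) > 39 (Calder)
Once the price passes $83, only Vantage is left; the hammer falls at Dune's limit of $83.

Vantage wins at $83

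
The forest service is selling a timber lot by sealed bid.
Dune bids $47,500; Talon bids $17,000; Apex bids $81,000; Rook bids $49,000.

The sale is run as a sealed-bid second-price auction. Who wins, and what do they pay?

Bids in order: 81,000 (Apex) > 49,000 (Rook) > 47,500 (Dune) > 17,000 (Talon)
Apex wins with the highest bid; price is set by the runner-up at $49,000.

Apex pays $49,000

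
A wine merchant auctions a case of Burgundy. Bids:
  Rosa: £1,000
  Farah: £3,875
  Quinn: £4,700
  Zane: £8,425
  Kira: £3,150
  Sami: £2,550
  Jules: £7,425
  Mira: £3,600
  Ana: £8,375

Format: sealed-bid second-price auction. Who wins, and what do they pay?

Zane pays £8,375

Bids ranked: 8,425 (Zane) > 8,375 (Ana) > 7,425 (Jules) > 4,700 (Quinn) > 3,875 (Farah) > 3,600 (Mira) > …
Second-price: Zane pays Ana's bid of £8,375.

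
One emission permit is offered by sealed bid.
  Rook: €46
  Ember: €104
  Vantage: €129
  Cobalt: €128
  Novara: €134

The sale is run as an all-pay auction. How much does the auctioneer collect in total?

Total revenue: €541

Rule: the highest bidder wins the item, but every bidder pays their own bid.
Bids ranked: 134 (Novara) > 129 (Vantage) > 128 (Cobalt) > 104 (Ember) > 46 (Rook)
Novara wins with the top bid; all bids are sunk regardless.
Every bidder forfeits their bid regardless of winning.
Revenue = 46 + 104 + 129 + 128 + 134 = €541.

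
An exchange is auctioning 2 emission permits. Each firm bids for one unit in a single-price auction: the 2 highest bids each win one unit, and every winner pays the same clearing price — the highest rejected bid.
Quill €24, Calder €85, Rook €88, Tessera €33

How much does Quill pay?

Quill pays €0

Sorting: 88 (Rook), 85 (Calder), 33 (Tessera), 24 (Quill)
Top 2: Rook, Calder.
Clearing price = highest rejected bid = €33.
Quill does not win → pays €0.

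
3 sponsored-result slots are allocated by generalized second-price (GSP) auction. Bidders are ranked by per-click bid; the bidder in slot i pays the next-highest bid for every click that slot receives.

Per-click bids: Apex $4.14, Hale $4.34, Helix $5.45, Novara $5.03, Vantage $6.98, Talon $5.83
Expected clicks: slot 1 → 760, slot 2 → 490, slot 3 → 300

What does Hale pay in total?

Ranked by bid: $6.98 (Vantage) > $5.83 (Talon) > $5.45 (Helix) > $5.03 (Novara) > …
Hale ranks below slot 3 → no slot, pays nothing.

Hale pays $0.00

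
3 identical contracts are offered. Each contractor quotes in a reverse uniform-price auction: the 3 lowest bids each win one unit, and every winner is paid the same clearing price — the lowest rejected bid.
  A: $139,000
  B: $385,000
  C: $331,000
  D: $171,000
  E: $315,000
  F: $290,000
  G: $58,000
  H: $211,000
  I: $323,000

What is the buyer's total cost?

Sorting: 58,000 (G), 139,000 (A), 171,000 (D), 211,000 (H), 290,000 (F), …
Winners (3 units): G, A, D.
First losing bid is H's $211,000, which sets the uniform price.
Total cost = 3 × $211,000 = $633,000.

Total cost: $633,000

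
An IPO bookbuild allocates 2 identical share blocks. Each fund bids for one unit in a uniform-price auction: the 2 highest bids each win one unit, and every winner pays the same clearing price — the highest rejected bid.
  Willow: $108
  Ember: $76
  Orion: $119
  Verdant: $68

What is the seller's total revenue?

Total revenue: $152

Bids ranked high→low: 119 (Orion), 108 (Willow), 76 (Ember), 68 (Verdant)
Winners (2 units): Orion, Willow.
First losing bid is Ember's $76, which sets the uniform price.
Total revenue = 2 × $76 = $152.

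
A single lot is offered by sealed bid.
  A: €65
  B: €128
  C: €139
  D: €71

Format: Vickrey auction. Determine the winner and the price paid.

Bids in order: 139 (C) > 128 (B) > 71 (D) > 65 (A)
Second-price: C pays B's bid of €128.

C pays €128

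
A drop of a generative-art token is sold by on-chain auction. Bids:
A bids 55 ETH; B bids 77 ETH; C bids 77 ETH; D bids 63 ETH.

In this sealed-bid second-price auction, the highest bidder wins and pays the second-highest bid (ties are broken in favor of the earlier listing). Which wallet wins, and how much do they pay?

B pays 77 ETH

Rule: the highest bidder wins and pays the second-highest bid.
Sorting bids: 77 (B) > 77 (C) > 63 (D) > 55 (A)
B and C tie at 77 ETH; tie-break gives it to B.
B is highest; pays the second-highest bid, 77 ETH.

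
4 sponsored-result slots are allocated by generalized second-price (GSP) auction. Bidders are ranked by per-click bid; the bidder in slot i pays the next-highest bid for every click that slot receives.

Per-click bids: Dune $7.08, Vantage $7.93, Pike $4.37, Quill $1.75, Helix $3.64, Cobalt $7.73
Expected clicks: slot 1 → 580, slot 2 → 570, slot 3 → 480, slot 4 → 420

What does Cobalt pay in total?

Per-click bids in order: $7.93 (Vantage) > $7.73 (Cobalt) > $7.08 (Dune) > $4.37 (Pike) > $3.64 (Helix) > …
Cobalt holds slot 2 → pays next bid $7.08 × 570 clicks = $4035.60.

Cobalt pays $4035.60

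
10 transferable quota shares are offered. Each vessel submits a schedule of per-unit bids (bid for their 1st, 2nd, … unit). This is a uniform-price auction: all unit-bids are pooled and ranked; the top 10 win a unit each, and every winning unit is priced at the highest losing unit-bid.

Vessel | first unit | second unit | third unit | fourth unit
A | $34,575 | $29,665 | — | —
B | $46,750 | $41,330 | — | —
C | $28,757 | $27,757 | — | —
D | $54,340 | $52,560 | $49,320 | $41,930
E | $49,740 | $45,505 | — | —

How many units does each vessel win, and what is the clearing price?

Pooled unit-bids ranked (top 10): 54,340 (D-1), 52,560 (D-2), 49,740 (E-1), 49,320 (D-3), 46,750 (B-1), 45,505 (E-2), 41,930 (D-4), 41,330 (B-2), 34,575 (A-1), 29,665 (A-2)
First bid not allocated: $28,757.
Allocation: A 2, B 2, D 4, E 2.

A 2, B 2, D 4, E 2; clearing price $28,757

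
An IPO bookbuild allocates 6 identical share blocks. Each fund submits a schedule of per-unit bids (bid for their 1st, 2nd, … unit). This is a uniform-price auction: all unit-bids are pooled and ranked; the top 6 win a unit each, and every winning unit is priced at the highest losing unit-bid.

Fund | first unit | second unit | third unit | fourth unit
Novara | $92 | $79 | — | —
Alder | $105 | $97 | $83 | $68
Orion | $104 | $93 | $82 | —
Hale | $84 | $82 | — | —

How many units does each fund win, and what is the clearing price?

Alder 2, Hale 1, Novara 1, Orion 2; clearing price $83

Pooled unit-bids ranked (top 6): 105 (Alder-1), 104 (Orion-1), 97 (Alder-2), 93 (Orion-2), 92 (Novara-1), 84 (Hale-1)
The (k+1)-th unit-bid is $83.
Allocation: Alder 2, Hale 1, Novara 1, Orion 2.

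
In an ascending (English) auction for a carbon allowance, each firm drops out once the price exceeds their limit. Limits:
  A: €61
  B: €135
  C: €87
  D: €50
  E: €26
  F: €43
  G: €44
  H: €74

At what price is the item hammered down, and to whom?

B wins at €87

Ascending (English) auction: the price rises until one bidder remains; the winner pays the price at which the last rival dropped out.
Limits ranked: 135 (B) > 87 (C) > 74 (H) > 61 (A) > 50 (D) > 44 (G) > …
C is the last rival to drop out, at €87; B remains and wins at that price.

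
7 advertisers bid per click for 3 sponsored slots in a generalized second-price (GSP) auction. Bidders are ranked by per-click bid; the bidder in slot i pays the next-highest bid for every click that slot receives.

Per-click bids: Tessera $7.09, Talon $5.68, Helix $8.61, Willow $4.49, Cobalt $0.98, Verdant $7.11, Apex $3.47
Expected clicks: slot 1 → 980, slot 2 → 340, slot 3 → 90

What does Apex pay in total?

Per-click bids in order: $8.61 (Helix) > $7.11 (Verdant) > $7.09 (Tessera) > $5.68 (Talon) > …
Apex ranks below slot 3 → no slot, pays nothing.

Apex pays $0.00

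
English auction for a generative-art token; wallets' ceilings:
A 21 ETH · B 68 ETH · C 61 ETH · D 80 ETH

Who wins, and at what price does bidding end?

Rule: the price rises until one bidder remains; the winner pays the price at which the last rival dropped out.
Limits in order: 80 (D) > 68 (B) > 61 (C) > 21 (A)
Bidding ends when B exits at 68 ETH; D takes it.

D wins at 68 ETH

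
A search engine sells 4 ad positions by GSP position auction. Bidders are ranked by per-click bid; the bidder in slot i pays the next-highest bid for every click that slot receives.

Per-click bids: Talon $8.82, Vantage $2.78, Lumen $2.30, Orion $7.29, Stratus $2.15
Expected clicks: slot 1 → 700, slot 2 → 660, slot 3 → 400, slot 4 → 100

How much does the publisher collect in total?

Total revenue: $8072.80

Per-click bids in order: $8.82 (Talon) > $7.29 (Orion) > $2.78 (Vantage) > $2.30 (Lumen) > $2.15 (Stratus)
Slot 1: Talon pays $7.29 × 700 = $5103.00
Slot 2: Orion pays $2.78 × 660 = $1834.80
Slot 3: Vantage pays $2.30 × 400 = $920.00
Slot 4: Lumen pays $2.15 × 100 = $215.00
Total = $8072.80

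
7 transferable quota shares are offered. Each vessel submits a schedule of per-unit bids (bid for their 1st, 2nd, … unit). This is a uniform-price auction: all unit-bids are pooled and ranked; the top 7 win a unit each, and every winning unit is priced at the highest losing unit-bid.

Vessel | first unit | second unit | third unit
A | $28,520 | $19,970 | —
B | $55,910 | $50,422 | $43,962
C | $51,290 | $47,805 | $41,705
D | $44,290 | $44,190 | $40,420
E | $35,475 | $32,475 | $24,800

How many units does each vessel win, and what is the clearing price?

B 3, C 2, D 2; clearing price $41,705

All unit-bids, highest first — top 7: 55,910 (B-1), 51,290 (C-1), 50,422 (B-2), 47,805 (C-2), 44,290 (D-1), 44,190 (D-2), 43,962 (B-3)
First bid not allocated: $41,705.
Allocation: B 3, C 2, D 2.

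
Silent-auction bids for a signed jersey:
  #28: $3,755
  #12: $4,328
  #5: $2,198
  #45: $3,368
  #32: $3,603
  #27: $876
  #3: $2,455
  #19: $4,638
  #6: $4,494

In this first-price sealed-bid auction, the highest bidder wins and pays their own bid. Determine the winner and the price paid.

Bids ranked: 4,638 (#19) > 4,494 (#6) > 4,328 (#12) > 3,755 (#28) > 3,603 (#32) > 3,368 (#45) > …
#19 is highest → pays own bid, $4,638.

#19 pays $4,638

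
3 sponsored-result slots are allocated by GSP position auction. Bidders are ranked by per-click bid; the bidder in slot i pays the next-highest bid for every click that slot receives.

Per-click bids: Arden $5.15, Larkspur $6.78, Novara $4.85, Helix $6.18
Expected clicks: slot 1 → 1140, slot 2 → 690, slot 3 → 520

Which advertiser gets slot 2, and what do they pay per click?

Helix; $5.15 per click

Sorting advertisers: $6.78 (Larkspur) > $6.18 (Helix) > $5.15 (Arden) > $4.85 (Novara)
Slot 2 goes to the second-ranked bidder, Helix, who pays the next bid down: $5.15/click.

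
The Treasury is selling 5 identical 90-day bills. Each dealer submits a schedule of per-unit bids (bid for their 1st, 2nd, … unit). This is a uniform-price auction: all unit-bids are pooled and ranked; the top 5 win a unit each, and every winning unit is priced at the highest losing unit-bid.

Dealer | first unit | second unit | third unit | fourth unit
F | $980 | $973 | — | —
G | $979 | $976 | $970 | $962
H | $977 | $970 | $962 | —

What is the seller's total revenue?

Merging the schedules and taking the best 5: 980 (F-1), 979 (G-1), 977 (H-1), 976 (G-2), 973 (F-2)
Highest rejected unit-bid = $970.
Allocation: F 2, G 2, H 1. Every unit priced at $970.
Revenue = 5 × 970 = $4,850.

Total revenue: $4,850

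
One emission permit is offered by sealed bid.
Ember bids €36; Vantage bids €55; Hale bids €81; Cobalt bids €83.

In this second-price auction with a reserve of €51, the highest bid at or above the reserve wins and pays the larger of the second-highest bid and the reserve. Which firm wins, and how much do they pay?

Second-price auction with a reserve of €51: the highest bid at or above the reserve wins and pays the larger of the second-highest bid and the reserve.
Sorting bids: 83 (Cobalt) > 81 (Hale) > 55 (Vantage) > 36 (Ember)
Cobalt has the top bid at or above the reserve (€83).
Second-highest bid €81 exceeds the reserve €51 → payment €81.

Cobalt pays €81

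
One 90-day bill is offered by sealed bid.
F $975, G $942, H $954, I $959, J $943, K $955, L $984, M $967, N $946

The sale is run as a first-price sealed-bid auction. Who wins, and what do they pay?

L pays $984

Bids in order: 984 (L) > 975 (F) > 967 (M) > 959 (I) > 955 (K) > 954 (H) > …
First-price: L pays what they bid, $984.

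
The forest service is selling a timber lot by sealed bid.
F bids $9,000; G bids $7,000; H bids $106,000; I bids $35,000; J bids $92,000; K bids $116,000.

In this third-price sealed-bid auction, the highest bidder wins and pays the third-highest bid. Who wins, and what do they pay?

K pays $92,000

Rule: the highest bidder wins and pays the third-highest bid.
Sorting bids: 116,000 (K) > 106,000 (H) > 92,000 (J) > 35,000 (I) > 9,000 (F) > 7,000 (G)
K wins; payment is bid #3 in the ranking = $92,000.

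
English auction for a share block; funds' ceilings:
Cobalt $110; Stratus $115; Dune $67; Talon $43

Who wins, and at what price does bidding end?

Limits in order: 115 (Stratus) > 110 (Cobalt) > 67 (Dune) > 43 (Talon)
Cobalt is the last rival to drop out, at $110; Stratus remains and wins at that price.

Stratus wins at $110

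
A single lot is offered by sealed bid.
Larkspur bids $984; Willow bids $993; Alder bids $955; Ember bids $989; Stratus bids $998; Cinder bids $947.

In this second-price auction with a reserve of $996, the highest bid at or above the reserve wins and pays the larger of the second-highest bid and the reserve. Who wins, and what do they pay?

Stratus pays $996

Second-price auction with a reserve of $996: the highest bid at or above the reserve wins and pays the larger of the second-highest bid and the reserve.
Bids in order: 998 (Stratus) > 993 (Willow) > 989 (Ember) > 984 (Larkspur) > 955 (Alder) > 947 (Cinder)
Highest eligible bid: Stratus at $998.
Second-highest bid $993 is below the reserve $996, so the reserve binds → payment $996.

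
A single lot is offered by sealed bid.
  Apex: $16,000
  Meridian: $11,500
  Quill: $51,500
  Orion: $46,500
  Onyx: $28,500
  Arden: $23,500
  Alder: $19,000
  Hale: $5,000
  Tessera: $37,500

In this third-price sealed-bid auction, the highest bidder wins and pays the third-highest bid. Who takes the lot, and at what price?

Quill pays $37,500

Bids ranked: 51,500 (Quill) > 46,500 (Orion) > 37,500 (Tessera) > 28,500 (Onyx) > 23,500 (Arden) > 19,000 (Alder) > …
Quill is highest; pays the third-highest bid, $37,500.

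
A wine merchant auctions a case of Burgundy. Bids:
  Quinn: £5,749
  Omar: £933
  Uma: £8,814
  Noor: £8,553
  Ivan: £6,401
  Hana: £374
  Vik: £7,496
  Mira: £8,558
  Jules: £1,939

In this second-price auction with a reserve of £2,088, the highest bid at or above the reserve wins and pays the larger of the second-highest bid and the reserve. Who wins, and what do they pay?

Uma pays £8,558

Bids ranked: 8,814 (Uma) > 8,558 (Mira) > 8,553 (Noor) > 7,496 (Vik) > 6,401 (Ivan) > 5,749 (Quinn) > …
Uma has the top bid at or above the reserve (£8,814).
Second-highest bid £8,558 exceeds the reserve £2,088 → payment £8,558.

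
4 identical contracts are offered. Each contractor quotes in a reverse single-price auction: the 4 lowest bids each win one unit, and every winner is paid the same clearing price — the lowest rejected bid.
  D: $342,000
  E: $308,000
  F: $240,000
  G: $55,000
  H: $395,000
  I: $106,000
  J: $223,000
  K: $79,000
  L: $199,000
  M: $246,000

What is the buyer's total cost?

Ordering the bids: 55,000 (G), 79,000 (K), 106,000 (I), 199,000 (L), 223,000 (J), 240,000 (F), …
Winners (4 units): G, K, I, L.
Clearing price = lowest rejected bid = $223,000.
Total cost = 4 × $223,000 = $892,000.

Total cost: $892,000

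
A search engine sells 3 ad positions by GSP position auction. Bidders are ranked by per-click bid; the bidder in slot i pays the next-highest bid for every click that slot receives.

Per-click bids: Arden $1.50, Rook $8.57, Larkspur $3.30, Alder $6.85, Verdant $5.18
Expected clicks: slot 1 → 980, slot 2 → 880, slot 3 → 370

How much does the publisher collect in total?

Total revenue: $12492.40

Ranked by bid: $8.57 (Rook) > $6.85 (Alder) > $5.18 (Verdant) > $3.30 (Larkspur) > …
Slot 1: Rook pays $6.85 × 980 = $6713.00
Slot 2: Alder pays $5.18 × 880 = $4558.40
Slot 3: Verdant pays $3.30 × 370 = $1221.00
Total = $12492.40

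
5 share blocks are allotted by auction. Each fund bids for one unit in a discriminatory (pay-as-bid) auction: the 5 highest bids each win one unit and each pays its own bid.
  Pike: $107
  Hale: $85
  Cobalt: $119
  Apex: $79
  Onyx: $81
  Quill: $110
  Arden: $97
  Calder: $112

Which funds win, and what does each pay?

Ordering the bids: 119 (Cobalt), 112 (Calder), 110 (Quill), 107 (Pike), 97 (Arden), 85 (Hale), 81 (Onyx), …
The 5 highest are Cobalt, Calder, Quill, Pike, Arden.
Each winner pays its own bid: Cobalt $119, Calder $112, Quill $110, Pike $107, Arden $97.

Cobalt $119, Calder $112, Quill $110, Pike $107, Arden $97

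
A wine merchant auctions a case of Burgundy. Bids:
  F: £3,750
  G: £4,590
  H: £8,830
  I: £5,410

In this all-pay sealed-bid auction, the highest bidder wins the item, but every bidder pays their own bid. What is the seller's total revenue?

Total revenue: £22,580

Bids in order: 8,830 (H) > 5,410 (I) > 4,590 (G) > 3,750 (F)
Every bidder forfeits their bid regardless of winning.
Revenue = 3,750 + 4,590 + 8,830 + 5,410 = £22,580.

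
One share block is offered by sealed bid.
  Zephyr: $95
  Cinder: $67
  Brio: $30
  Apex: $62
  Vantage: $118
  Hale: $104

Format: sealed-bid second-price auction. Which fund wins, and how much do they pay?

Bids ranked: 118 (Vantage) > 104 (Hale) > 95 (Zephyr) > 67 (Cinder) > 62 (Apex) > 30 (Brio)
Vantage is highest; pays the second-highest bid, $104.

Vantage pays $104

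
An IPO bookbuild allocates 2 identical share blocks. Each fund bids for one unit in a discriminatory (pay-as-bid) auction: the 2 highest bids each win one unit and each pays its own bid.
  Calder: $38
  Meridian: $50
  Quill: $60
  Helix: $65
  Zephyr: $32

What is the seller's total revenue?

Bids ranked high→low: 65 (Helix), 60 (Quill), 50 (Meridian), 38 (Calder), …
Winners (2 units): Helix, Quill.
Total revenue = 65 + 60 = $125.

Total revenue: $125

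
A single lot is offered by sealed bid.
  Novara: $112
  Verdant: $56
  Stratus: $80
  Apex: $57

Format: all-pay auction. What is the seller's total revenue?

Total revenue: $305

Rule: the highest bidder wins the item, but every bidder pays their own bid.
Bids in order: 112 (Novara) > 80 (Stratus) > 57 (Apex) > 56 (Verdant)
Novara wins with the top bid; all bids are sunk regardless.
Every bidder forfeits their bid regardless of winning.
Revenue = 112 + 56 + 80 + 57 = $305.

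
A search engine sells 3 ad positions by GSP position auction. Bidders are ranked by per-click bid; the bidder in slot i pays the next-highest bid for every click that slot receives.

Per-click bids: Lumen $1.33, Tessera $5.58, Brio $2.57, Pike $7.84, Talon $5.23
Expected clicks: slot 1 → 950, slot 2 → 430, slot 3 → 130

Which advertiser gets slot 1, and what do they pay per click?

Per-click bids in order: $7.84 (Pike) > $5.58 (Tessera) > $5.23 (Talon) > $2.57 (Brio) > …
Slot 1 goes to the first-ranked bidder, Pike, who pays the next bid down: $5.58/click.

Pike; $5.58 per click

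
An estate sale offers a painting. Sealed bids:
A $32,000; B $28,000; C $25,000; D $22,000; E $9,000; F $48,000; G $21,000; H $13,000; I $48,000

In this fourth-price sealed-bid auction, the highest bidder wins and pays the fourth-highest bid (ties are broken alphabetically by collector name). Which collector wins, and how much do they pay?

F pays $28,000

Fourth-price sealed-bid auction: the highest bidder wins and pays the fourth-highest bid.
Bids in order: 48,000 (F) > 48,000 (I) > 32,000 (A) > 28,000 (B) > 25,000 (C) > 22,000 (D) > …
F and I tie at $48,000; tie-break gives it to F.
F is highest; pays the fourth-highest bid, $28,000.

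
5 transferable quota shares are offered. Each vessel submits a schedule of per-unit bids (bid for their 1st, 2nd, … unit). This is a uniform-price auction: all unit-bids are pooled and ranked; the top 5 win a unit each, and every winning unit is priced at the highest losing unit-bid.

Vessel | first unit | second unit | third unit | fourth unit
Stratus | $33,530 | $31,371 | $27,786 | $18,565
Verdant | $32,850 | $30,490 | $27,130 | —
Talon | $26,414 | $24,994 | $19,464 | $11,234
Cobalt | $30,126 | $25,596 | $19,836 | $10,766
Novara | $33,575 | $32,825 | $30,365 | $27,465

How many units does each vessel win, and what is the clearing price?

Merging the schedules and taking the best 5: 33,575 (Novara-1), 33,530 (Stratus-1), 32,850 (Verdant-1), 32,825 (Novara-2), 31,371 (Stratus-2)
First bid not allocated: $30,490.
Allocation: Novara 2, Stratus 2, Verdant 1.

Novara 2, Stratus 2, Verdant 1; clearing price $30,490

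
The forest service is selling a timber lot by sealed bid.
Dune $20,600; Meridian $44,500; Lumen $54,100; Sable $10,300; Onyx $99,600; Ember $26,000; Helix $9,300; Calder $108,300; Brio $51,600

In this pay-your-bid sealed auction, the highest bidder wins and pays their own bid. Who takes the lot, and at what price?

Bids in order: 108,300 (Calder) > 99,600 (Onyx) > 54,100 (Lumen) > 51,600 (Brio) > 44,500 (Meridian) > 26,000 (Ember) > …
Calder has the highest bid and pays exactly that: $108,300.

Calder pays $108,300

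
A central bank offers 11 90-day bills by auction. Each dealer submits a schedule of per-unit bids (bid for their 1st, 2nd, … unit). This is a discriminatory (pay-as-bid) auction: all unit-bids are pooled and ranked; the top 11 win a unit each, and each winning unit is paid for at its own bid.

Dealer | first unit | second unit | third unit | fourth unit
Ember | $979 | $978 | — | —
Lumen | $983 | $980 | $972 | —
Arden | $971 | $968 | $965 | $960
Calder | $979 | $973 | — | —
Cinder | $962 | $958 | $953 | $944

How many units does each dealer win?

Merging the schedules and taking the best 11: 983 (Lumen-1), 980 (Lumen-2), 979 (Ember-1), 979 (Calder-1), 978 (Ember-2), 973 (Calder-2), 972 (Lumen-3), 971 (Arden-1), 968 (Arden-2), 965 (Arden-3), 962 (Cinder-1)
Next rejected bid: $960 (not a price — pay-as-bid).
Allocation: Arden 3, Calder 2, Cinder 1, Ember 2, Lumen 3.

Arden 3, Calder 2, Cinder 1, Ember 2, Lumen 3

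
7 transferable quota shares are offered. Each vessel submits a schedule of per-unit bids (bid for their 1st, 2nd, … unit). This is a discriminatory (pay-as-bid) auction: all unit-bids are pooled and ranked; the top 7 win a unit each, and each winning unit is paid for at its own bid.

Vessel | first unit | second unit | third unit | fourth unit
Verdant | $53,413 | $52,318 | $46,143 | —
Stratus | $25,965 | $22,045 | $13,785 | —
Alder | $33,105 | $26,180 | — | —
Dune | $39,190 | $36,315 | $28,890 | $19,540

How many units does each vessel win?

All unit-bids, highest first — top 7: 53,413 (Verdant-1), 52,318 (Verdant-2), 46,143 (Verdant-3), 39,190 (Dune-1), 36,315 (Dune-2), 33,105 (Alder-1), 28,890 (Dune-3)
Next rejected bid: $26,180 (not a price — pay-as-bid).
Allocation: Alder 1, Dune 3, Verdant 3.

Alder 1, Dune 3, Verdant 3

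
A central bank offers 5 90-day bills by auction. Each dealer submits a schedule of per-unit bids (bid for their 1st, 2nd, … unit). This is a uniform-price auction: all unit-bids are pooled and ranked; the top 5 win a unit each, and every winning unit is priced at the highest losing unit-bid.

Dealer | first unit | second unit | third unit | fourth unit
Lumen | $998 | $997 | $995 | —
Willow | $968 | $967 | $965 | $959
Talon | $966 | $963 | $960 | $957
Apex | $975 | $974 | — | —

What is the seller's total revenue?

Merging the schedules and taking the best 5: 998 (Lumen-1), 997 (Lumen-2), 995 (Lumen-3), 975 (Apex-1), 974 (Apex-2)
The (k+1)-th unit-bid is $968.
Allocation: Apex 2, Lumen 3. Every unit priced at $968.
Revenue = 5 × 968 = $4,840.

Total revenue: $4,840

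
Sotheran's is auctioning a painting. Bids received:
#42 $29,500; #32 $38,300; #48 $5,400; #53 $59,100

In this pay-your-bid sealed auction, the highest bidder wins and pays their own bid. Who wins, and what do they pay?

Bids ranked: 59,100 (#53) > 38,300 (#32) > 29,500 (#42) > 5,400 (#48)
#53 has the highest bid and pays exactly that: $59,100.

#53 pays $59,100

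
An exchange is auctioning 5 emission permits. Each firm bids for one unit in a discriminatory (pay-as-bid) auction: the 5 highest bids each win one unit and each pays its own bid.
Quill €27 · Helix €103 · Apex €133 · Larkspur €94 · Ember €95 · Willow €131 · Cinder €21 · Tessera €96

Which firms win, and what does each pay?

Ordering the bids: 133 (Apex), 131 (Willow), 103 (Helix), 96 (Tessera), 95 (Ember), 94 (Larkspur), 27 (Quill), …
The 5 highest are Apex, Willow, Helix, Tessera, Ember.
Each winner pays its own bid: Apex €133, Willow €131, Helix €103, Tessera €96, Ember €95.

Apex €133, Willow €131, Helix €103, Tessera €96, Ember €95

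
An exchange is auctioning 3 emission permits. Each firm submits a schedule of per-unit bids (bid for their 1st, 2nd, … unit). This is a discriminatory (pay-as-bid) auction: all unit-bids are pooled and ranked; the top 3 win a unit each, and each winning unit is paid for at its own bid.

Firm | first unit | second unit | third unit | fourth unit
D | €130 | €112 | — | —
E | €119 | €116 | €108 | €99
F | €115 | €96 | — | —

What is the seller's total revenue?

All unit-bids, highest first — top 3: 130 (D-1), 119 (E-1), 116 (E-2)
Next rejected bid: €115 (not a price — pay-as-bid).
Each winning unit pays its own bid.
Revenue = 130 + 119 + 116 = €365.

Total revenue: €365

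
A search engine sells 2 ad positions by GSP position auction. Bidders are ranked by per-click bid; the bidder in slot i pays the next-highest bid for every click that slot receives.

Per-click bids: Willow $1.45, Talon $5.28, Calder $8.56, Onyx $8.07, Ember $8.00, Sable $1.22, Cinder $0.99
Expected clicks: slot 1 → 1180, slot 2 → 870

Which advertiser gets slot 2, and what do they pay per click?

Sorting advertisers: $8.56 (Calder) > $8.07 (Onyx) > $8.00 (Ember) > …
Slot 2 goes to the second-ranked bidder, Onyx, who pays the next bid down: $8.00/click.

Onyx; $8.00 per click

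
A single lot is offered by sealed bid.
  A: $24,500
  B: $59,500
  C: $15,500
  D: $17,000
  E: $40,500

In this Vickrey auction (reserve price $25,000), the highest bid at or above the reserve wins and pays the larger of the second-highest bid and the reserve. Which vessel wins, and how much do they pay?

B pays $40,500

Rule: the highest bid at or above the reserve wins and pays the larger of the second-highest bid and the reserve.
Bids in order: 59,500 (B) > 40,500 (E) > 24,500 (A) > 17,000 (D) > 15,500 (C)
B has the top bid at or above the reserve ($59,500).
max(second-highest $40,500, reserve $25,000) = $40,500; the reserve does not bind.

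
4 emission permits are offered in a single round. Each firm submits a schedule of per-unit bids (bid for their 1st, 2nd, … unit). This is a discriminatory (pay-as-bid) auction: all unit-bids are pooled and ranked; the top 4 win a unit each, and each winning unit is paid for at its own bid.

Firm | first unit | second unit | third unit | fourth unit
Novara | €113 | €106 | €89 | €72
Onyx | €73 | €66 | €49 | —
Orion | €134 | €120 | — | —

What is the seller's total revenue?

All unit-bids, highest first — top 4: 134 (Orion-1), 120 (Orion-2), 113 (Novara-1), 106 (Novara-2)
Next rejected bid: €89 (not a price — pay-as-bid).
Each winning unit pays its own bid.
Revenue = 134 + 120 + 113 + 106 = €473.

Total revenue: €473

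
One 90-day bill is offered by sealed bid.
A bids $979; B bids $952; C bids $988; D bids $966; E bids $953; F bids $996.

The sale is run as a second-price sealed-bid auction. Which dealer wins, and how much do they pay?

F pays $988

Second-price sealed-bid auction: the highest bidder wins and pays the second-highest bid.
Bids in order: 996 (F) > 988 (C) > 979 (A) > 966 (D) > 953 (E) > 952 (B)
F wins with the highest bid; price is set by the runner-up at $988.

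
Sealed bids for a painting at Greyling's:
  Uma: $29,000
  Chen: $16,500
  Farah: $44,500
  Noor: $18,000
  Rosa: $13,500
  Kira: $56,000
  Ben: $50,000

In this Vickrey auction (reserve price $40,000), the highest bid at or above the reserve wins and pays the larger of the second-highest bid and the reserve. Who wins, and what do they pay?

Kira pays $50,000

Bids in order: 56,000 (Kira) > 50,000 (Ben) > 44,500 (Farah) > 29,000 (Uma) > 18,000 (Noor) > 16,500 (Chen) > …
Highest eligible bid: Kira at $56,000.
Second-highest bid $50,000 exceeds the reserve $40,000 → payment $50,000.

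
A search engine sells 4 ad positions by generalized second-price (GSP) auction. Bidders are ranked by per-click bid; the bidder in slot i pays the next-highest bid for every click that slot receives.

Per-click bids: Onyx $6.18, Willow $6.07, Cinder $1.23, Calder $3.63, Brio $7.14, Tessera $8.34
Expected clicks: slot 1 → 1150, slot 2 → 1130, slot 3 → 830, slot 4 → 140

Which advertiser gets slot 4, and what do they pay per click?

Sorting advertisers: $8.34 (Tessera) > $7.14 (Brio) > $6.18 (Onyx) > $6.07 (Willow) > $3.63 (Calder) > …
Slot 4 goes to the fourth-ranked bidder, Willow, who pays the next bid down: $3.63/click.

Willow; $3.63 per click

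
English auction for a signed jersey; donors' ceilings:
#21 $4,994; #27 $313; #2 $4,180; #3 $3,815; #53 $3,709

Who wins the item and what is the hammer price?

#21 wins at $4,180

Limits ranked: 4,994 (#21) > 4,180 (#2) > 3,815 (#3) > 3,709 (#53) > 313 (#27)
Once the price passes $4,180, only #21 is left; the hammer falls at #2's limit of $4,180.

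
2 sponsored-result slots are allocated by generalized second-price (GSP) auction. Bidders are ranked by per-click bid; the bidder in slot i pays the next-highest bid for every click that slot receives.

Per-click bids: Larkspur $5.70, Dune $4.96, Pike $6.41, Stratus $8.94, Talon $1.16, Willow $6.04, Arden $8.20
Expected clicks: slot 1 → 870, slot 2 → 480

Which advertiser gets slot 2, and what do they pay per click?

Arden; $6.41 per click

Sorting advertisers: $8.94 (Stratus) > $8.20 (Arden) > $6.41 (Pike) > …
Slot 2 goes to the second-ranked bidder, Arden, who pays the next bid down: $6.41/click.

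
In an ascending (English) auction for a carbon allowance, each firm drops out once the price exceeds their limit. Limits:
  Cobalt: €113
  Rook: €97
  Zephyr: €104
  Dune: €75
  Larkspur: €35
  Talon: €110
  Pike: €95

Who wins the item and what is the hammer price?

Cobalt wins at €110

Ascending (English) auction: the price rises until one bidder remains; the winner pays the price at which the last rival dropped out.
Limits ranked: 113 (Cobalt) > 110 (Talon) > 104 (Zephyr) > 97 (Rook) > 95 (Pike) > 75 (Dune) > …
Talon is the last rival to drop out, at €110; Cobalt remains and wins at that price.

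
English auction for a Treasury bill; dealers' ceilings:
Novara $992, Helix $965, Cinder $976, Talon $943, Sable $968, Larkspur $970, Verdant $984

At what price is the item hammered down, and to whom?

Novara wins at $984

Open ascending-bid auction: the price rises until one bidder remains; the winner pays the price at which the last rival dropped out.
Limits ranked: 992 (Novara) > 984 (Verdant) > 976 (Cinder) > 970 (Larkspur) > 968 (Sable) > 965 (Helix) > …
Once the price passes $984, only Novara is left; the hammer falls at Verdant's limit of $984.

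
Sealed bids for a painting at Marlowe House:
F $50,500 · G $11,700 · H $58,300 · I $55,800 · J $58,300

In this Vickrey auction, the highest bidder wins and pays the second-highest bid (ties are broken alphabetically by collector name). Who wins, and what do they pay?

Sorting bids: 58,300 (H) > 58,300 (J) > 55,800 (I) > 50,500 (F) > 11,700 (G)
Tie at $58,300 → H wins by tie-break.
H is highest; pays the second-highest bid, $58,300.

H pays $58,300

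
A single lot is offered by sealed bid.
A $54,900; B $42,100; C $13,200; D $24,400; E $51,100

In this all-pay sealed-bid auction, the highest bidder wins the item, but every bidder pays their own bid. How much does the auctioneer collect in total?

Rule: the highest bidder wins the item, but every bidder pays their own bid.
Bids ranked: 54,900 (A) > 51,100 (E) > 42,100 (B) > 24,400 (D) > 13,200 (C)
A wins with the top bid; all bids are sunk regardless.
Every bidder forfeits their bid regardless of winning.
Revenue = 54,900 + 42,100 + 13,200 + 24,400 + 51,100 = $185,700.

Total revenue: $185,700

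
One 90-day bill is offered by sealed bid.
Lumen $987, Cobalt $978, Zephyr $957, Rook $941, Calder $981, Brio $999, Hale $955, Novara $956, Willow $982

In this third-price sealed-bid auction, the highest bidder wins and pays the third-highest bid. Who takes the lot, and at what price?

Third-price sealed-bid auction: the highest bidder wins and pays the third-highest bid.
Sorting bids: 999 (Brio) > 987 (Lumen) > 982 (Willow) > 981 (Calder) > 978 (Cobalt) > 957 (Zephyr) > …
Brio is highest; pays the third-highest bid, $982.

Brio pays $982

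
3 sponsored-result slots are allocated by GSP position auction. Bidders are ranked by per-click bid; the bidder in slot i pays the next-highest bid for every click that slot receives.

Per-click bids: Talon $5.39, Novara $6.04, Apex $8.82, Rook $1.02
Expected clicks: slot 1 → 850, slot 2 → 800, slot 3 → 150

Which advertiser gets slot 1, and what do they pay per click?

Apex; $6.04 per click

Ranked by bid: $8.82 (Apex) > $6.04 (Novara) > $5.39 (Talon) > $1.02 (Rook)
Slot 1 goes to the first-ranked bidder, Apex, who pays the next bid down: $6.04/click.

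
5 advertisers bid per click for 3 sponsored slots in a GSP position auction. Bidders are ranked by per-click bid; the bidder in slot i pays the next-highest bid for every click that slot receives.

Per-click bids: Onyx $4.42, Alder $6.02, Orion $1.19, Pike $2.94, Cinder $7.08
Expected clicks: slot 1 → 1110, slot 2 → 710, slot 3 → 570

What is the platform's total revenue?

Total revenue: $11496.20

Ranked by bid: $7.08 (Cinder) > $6.02 (Alder) > $4.42 (Onyx) > $2.94 (Pike) > …
Slot 1: Cinder pays $6.02 × 1110 = $6682.20
Slot 2: Alder pays $4.42 × 710 = $3138.20
Slot 3: Onyx pays $2.94 × 570 = $1675.80
Total = $11496.20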